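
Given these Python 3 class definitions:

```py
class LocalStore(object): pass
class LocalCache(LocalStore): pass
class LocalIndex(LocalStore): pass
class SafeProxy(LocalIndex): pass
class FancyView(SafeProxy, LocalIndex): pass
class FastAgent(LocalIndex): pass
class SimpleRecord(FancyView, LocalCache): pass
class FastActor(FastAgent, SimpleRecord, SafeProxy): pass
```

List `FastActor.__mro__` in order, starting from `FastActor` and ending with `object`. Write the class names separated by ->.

FastActor -> FastAgent -> SimpleRecord -> FancyView -> SafeProxy -> LocalIndex -> LocalCache -> LocalStore -> object

L[FastActor] = FastActor + merge(L[FastAgent], L[SimpleRecord], L[SafeProxy], [FastAgent SimpleRecord SafeProxy])
  take FastAgent:  [FastAgent LocalIndex LocalStore object] + [SimpleRecord FancyView SafeProxy LocalIndex LocalCache LocalStore object] + [SafeProxy LocalIndex LocalStore object] + [FastAgent SimpleRecord SafeProxy]
  take SimpleRecord:  [LocalIndex LocalStore object] + [SimpleRecord FancyView SafeProxy LocalIndex LocalCache LocalStore object] + [SafeProxy LocalIndex LocalStore object] + [SimpleRecord SafeProxy]
  take FancyView:  [LocalIndex LocalStore object] + [FancyView SafeProxy LocalIndex LocalCache LocalStore object] + [SafeProxy LocalIndex LocalStore object] + [SafeProxy]
  take SafeProxy:  [LocalIndex LocalStore object] + [SafeProxy LocalIndex LocalCache LocalStore object] + [SafeProxy LocalIndex LocalStore object] + [SafeProxy]
  take LocalIndex:  [LocalIndex LocalStore object] + [LocalIndex LocalCache LocalStore object] + [LocalIndex LocalStore object]
  take LocalCache:  [LocalStore object] + [LocalCache LocalStore object] + [LocalStore object]
  take LocalStore:  [LocalStore object] + [LocalStore object] + [LocalStore object]
  take object:  [object] + [object] + [object]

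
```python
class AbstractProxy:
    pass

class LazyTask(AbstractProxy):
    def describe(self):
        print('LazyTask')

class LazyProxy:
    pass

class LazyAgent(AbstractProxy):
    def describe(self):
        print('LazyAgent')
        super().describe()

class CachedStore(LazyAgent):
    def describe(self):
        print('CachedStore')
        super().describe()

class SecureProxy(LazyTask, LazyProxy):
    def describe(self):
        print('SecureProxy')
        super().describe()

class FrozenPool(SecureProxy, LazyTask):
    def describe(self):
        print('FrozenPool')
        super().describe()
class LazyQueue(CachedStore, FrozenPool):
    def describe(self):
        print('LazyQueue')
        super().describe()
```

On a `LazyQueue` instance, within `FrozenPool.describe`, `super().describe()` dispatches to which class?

L[LazyQueue] = LazyQueue + merge(L[CachedStore], L[FrozenPool], [CachedStore FrozenPool])
  take CachedStore:  [CachedStore LazyAgent AbstractProxy object] + [FrozenPool SecureProxy LazyTask AbstractProxy LazyProxy object] + [CachedStore FrozenPool]
  take LazyAgent:  [LazyAgent AbstractProxy object] + [FrozenPool SecureProxy LazyTask AbstractProxy LazyProxy object] + [FrozenPool]
  take FrozenPool:  [AbstractProxy object] + [FrozenPool SecureProxy LazyTask AbstractProxy LazyProxy object] + [FrozenPool]
  take SecureProxy:  [AbstractProxy object] + [SecureProxy LazyTask AbstractProxy LazyProxy object]
  take LazyTask:  [AbstractProxy object] + [LazyTask AbstractProxy LazyProxy object]
  take AbstractProxy:  [AbstractProxy object] + [AbstractProxy LazyProxy object]
  take LazyProxy:  [object] + [LazyProxy object]
  take object:  [object] + [object]
MRO: LazyQueue CachedStore LazyAgent FrozenPool SecureProxy LazyTask AbstractProxy LazyProxy object
super() in FrozenPool.describe on a LazyQueue instance goes to the class after FrozenPool in LazyQueue's MRO: SecureProxy.

SecureProxy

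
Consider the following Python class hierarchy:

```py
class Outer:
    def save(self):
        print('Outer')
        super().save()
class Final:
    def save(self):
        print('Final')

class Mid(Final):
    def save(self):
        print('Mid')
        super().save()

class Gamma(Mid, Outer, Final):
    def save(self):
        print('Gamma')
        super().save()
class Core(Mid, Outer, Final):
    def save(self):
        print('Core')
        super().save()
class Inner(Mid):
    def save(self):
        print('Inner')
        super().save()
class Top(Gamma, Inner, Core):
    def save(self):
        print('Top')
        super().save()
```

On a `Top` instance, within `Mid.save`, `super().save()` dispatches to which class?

L[Top] = Top + merge(L[Gamma], L[Inner], L[Core], [Gamma Inner Core])
  take Gamma:  [Gamma Mid Outer Final object] + [Inner Mid Final object] + [Core Mid Outer Final object] + [Gamma Inner Core]
  take Inner:  [Mid Outer Final object] + [Inner Mid Final object] + [Core Mid Outer Final object] + [Inner Core]
  take Core:  [Mid Outer Final object] + [Mid Final object] + [Core Mid Outer Final object] + [Core]
  take Mid:  [Mid Outer Final object] + [Mid Final object] + [Mid Outer Final object]
  take Outer:  [Outer Final object] + [Final object] + [Outer Final object]
  take Final:  [Final object] + [Final object] + [Final object]
  take object:  [object] + [object] + [object]
MRO: Top Gamma Inner Core Mid Outer Final object
super() in Mid.save on a Top instance goes to the class after Mid in Top's MRO: Outer.

Outer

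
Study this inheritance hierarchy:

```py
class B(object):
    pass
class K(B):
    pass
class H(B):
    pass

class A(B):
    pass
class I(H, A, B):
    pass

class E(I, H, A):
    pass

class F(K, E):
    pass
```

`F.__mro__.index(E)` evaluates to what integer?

2

L[F] = F + merge(L[K], L[E], [K E])
  take K:  [K B object] + [E I H A B object] + [K E]
  take E:  [B object] + [E I H A B object] + [E]
  take I:  [B object] + [I H A B object]
  take H:  [B object] + [H A B object]
  take A:  [B object] + [A B object]
  take B:  [B object] + [B object]
  take object:  [object] + [object]
MRO: F K E I H A B object
E sits at index 2.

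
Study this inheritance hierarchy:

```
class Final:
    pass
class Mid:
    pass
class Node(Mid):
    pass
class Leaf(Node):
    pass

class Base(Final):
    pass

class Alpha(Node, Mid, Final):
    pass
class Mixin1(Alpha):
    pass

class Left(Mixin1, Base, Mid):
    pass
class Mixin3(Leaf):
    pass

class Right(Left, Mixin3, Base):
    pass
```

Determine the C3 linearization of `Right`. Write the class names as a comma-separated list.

Right, Left, Mixin1, Alpha, Mixin3, Leaf, Node, Base, Mid, Final, object

L[Right] = Right + merge(L[Left], L[Mixin3], L[Base], [Left Mixin3 Base])
  take Left:  [Left Mixin1 Alpha Node Base Mid Final object] + [Mixin3 Leaf Node Mid object] + [Base Final object] + [Left Mixin3 Base]
  take Mixin1:  [Mixin1 Alpha Node Base Mid Final object] + [Mixin3 Leaf Node Mid object] + [Base Final object] + [Mixin3 Base]
  take Alpha:  [Alpha Node Base Mid Final object] + [Mixin3 Leaf Node Mid object] + [Base Final object] + [Mixin3 Base]
  take Mixin3:  [Node Base Mid Final object] + [Mixin3 Leaf Node Mid object] + [Base Final object] + [Mixin3 Base]
  take Leaf:  [Node Base Mid Final object] + [Leaf Node Mid object] + [Base Final object] + [Base]
  take Node:  [Node Base Mid Final object] + [Node Mid object] + [Base Final object] + [Base]
  take Base:  [Base Mid Final object] + [Mid object] + [Base Final object] + [Base]
  take Mid:  [Mid Final object] + [Mid object] + [Final object]
  take Final:  [Final object] + [object] + [Final object]
  take object:  [object] + [object] + [object]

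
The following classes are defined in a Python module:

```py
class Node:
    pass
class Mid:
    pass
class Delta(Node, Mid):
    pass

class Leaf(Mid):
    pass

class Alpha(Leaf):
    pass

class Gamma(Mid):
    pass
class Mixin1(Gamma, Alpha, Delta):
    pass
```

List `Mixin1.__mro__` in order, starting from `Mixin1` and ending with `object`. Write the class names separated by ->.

L[Mixin1] = Mixin1 + merge(L[Gamma], L[Alpha], L[Delta], [Gamma Alpha Delta])
  take Gamma:  [Gamma Mid object] + [Alpha Leaf Mid object] + [Delta Node Mid object] + [Gamma Alpha Delta]
  take Alpha:  [Mid object] + [Alpha Leaf Mid object] + [Delta Node Mid object] + [Alpha Delta]
  take Leaf:  [Mid object] + [Leaf Mid object] + [Delta Node Mid object] + [Delta]
  take Delta:  [Mid object] + [Mid object] + [Delta Node Mid object] + [Delta]
  take Node:  [Mid object] + [Mid object] + [Node Mid object]
  take Mid:  [Mid object] + [Mid object] + [Mid object]
  take object:  [object] + [object] + [object]

Mixin1 -> Gamma -> Alpha -> Leaf -> Delta -> Node -> Mid -> object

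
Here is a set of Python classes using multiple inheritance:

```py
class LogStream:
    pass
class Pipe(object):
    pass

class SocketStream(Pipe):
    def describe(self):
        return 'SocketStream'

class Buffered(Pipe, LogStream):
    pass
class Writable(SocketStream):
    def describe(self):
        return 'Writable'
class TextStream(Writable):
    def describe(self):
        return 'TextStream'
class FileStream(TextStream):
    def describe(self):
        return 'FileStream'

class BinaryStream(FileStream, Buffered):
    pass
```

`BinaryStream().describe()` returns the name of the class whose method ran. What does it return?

FileStream

L[BinaryStream] = BinaryStream + merge(L[FileStream], L[Buffered], [FileStream Buffered])
  take FileStream:  [FileStream TextStream Writable SocketStream Pipe object] + [Buffered Pipe LogStream object] + [FileStream Buffered]
  take TextStream:  [TextStream Writable SocketStream Pipe object] + [Buffered Pipe LogStream object] + [Buffered]
  take Writable:  [Writable SocketStream Pipe object] + [Buffered Pipe LogStream object] + [Buffered]
  take SocketStream:  [SocketStream Pipe object] + [Buffered Pipe LogStream object] + [Buffered]
  take Buffered:  [Pipe object] + [Buffered Pipe LogStream object] + [Buffered]
  take Pipe:  [Pipe object] + [Pipe LogStream object]
  take LogStream:  [object] + [LogStream object]
  take object:  [object] + [object]
MRO: BinaryStream FileStream TextStream Writable SocketStream Buffered Pipe LogStream object
describe is defined in: FileStream, SocketStream, TextStream, Writable. First along the MRO is FileStream.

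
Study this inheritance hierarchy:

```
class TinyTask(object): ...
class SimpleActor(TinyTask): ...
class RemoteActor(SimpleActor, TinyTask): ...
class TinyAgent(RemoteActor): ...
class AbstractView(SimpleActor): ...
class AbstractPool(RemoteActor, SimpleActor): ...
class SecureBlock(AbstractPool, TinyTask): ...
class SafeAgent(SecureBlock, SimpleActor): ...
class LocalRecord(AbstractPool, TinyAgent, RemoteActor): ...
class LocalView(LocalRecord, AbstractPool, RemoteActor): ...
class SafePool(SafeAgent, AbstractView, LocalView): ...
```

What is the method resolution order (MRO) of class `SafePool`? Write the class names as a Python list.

L[SafePool] = SafePool + merge(L[SafeAgent], L[AbstractView], L[LocalView], [SafeAgent AbstractView LocalView])
  take SafeAgent:  [SafeAgent SecureBlock AbstractPool RemoteActor SimpleActor TinyTask object] + [AbstractView SimpleActor TinyTask object] + [LocalView LocalRecord AbstractPool TinyAgent RemoteActor SimpleActor TinyTask object] + [SafeAgent AbstractView LocalView]
  take SecureBlock:  [SecureBlock AbstractPool RemoteActor SimpleActor TinyTask object] + [AbstractView SimpleActor TinyTask object] + [LocalView LocalRecord AbstractPool TinyAgent RemoteActor SimpleActor TinyTask object] + [AbstractView LocalView]
  take AbstractView:  [AbstractPool RemoteActor SimpleActor TinyTask object] + [AbstractView SimpleActor TinyTask object] + [LocalView LocalRecord AbstractPool TinyAgent RemoteActor SimpleActor TinyTask object] + [AbstractView LocalView]
  take LocalView:  [AbstractPool RemoteActor SimpleActor TinyTask object] + [SimpleActor TinyTask object] + [LocalView LocalRecord AbstractPool TinyAgent RemoteActor SimpleActor TinyTask object] + [LocalView]
  take LocalRecord:  [AbstractPool RemoteActor SimpleActor TinyTask object] + [SimpleActor TinyTask object] + [LocalRecord AbstractPool TinyAgent RemoteActor SimpleActor TinyTask object]
  take AbstractPool:  [AbstractPool RemoteActor SimpleActor TinyTask object] + [SimpleActor TinyTask object] + [AbstractPool TinyAgent RemoteActor SimpleActor TinyTask object]
  take TinyAgent:  [RemoteActor SimpleActor TinyTask object] + [SimpleActor TinyTask object] + [TinyAgent RemoteActor SimpleActor TinyTask object]
  take RemoteActor:  [RemoteActor SimpleActor TinyTask object] + [SimpleActor TinyTask object] + [RemoteActor SimpleActor TinyTask object]
  take SimpleActor:  [SimpleActor TinyTask object] + [SimpleActor TinyTask object] + [SimpleActor TinyTask object]
  take TinyTask:  [TinyTask object] + [TinyTask object] + [TinyTask object]
  take object:  [object] + [object] + [object]

[SafePool, SafeAgent, SecureBlock, AbstractView, LocalView, LocalRecord, AbstractPool, TinyAgent, RemoteActor, SimpleActor, TinyTask, object]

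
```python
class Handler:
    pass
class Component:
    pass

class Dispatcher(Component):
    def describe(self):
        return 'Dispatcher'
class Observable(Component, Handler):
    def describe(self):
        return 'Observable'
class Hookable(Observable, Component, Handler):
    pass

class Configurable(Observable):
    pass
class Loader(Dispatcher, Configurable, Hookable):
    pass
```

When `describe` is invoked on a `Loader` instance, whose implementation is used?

L[Loader] = Loader + merge(L[Dispatcher], L[Configurable], L[Hookable], [Dispatcher Configurable Hookable])
  take Dispatcher:  [Dispatcher Component object] + [Configurable Observable Component Handler object] + [Hookable Observable Component Handler object] + [Dispatcher Configurable Hookable]
  take Configurable:  [Component object] + [Configurable Observable Component Handler object] + [Hookable Observable Component Handler object] + [Configurable Hookable]
  take Hookable:  [Component object] + [Observable Component Handler object] + [Hookable Observable Component Handler object] + [Hookable]
  take Observable:  [Component object] + [Observable Component Handler object] + [Observable Component Handler object]
  take Component:  [Component object] + [Component Handler object] + [Component Handler object]
  take Handler:  [object] + [Handler object] + [Handler object]
  take object:  [object] + [object] + [object]
MRO: Loader Dispatcher Configurable Hookable Observable Component Handler object
describe is defined in: Dispatcher, Observable. First along the MRO is Dispatcher.

Dispatcher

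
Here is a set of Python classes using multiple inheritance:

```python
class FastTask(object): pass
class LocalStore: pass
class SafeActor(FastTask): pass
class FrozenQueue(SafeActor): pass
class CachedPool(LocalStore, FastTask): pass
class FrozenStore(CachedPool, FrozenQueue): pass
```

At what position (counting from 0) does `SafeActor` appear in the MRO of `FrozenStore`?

4

L[FrozenStore] = FrozenStore + merge(L[CachedPool], L[FrozenQueue], [CachedPool FrozenQueue])
  take CachedPool:  [CachedPool LocalStore FastTask object] + [FrozenQueue SafeActor FastTask object] + [CachedPool FrozenQueue]
  take LocalStore:  [LocalStore FastTask object] + [FrozenQueue SafeActor FastTask object] + [FrozenQueue]
  take FrozenQueue:  [FastTask object] + [FrozenQueue SafeActor FastTask object] + [FrozenQueue]
  take SafeActor:  [FastTask object] + [SafeActor FastTask object]
  take FastTask:  [FastTask object] + [FastTask object]
  take object:  [object] + [object]
MRO: FrozenStore CachedPool LocalStore FrozenQueue SafeActor FastTask object
SafeActor sits at index 4.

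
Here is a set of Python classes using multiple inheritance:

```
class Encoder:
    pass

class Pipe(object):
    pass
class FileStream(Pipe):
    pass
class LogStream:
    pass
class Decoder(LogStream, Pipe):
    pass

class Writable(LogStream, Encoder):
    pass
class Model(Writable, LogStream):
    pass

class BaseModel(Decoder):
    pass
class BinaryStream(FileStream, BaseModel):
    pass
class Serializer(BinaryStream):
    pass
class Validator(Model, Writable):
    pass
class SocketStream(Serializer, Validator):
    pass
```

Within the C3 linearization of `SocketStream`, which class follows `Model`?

Writable

L[SocketStream] = SocketStream + merge(L[Serializer], L[Validator], [Serializer Validator])
  take Serializer:  [Serializer BinaryStream FileStream BaseModel Decoder LogStream Pipe object] + [Validator Model Writable LogStream Encoder object] + [Serializer Validator]
  take BinaryStream:  [BinaryStream FileStream BaseModel Decoder LogStream Pipe object] + [Validator Model Writable LogStream Encoder object] + [Validator]
  take FileStream:  [FileStream BaseModel Decoder LogStream Pipe object] + [Validator Model Writable LogStream Encoder object] + [Validator]
  take BaseModel:  [BaseModel Decoder LogStream Pipe object] + [Validator Model Writable LogStream Encoder object] + [Validator]
  take Decoder:  [Decoder LogStream Pipe object] + [Validator Model Writable LogStream Encoder object] + [Validator]
  take Validator:  [LogStream Pipe object] + [Validator Model Writable LogStream Encoder object] + [Validator]
  take Model:  [LogStream Pipe object] + [Model Writable LogStream Encoder object]
  take Writable:  [LogStream Pipe object] + [Writable LogStream Encoder object]
  take LogStream:  [LogStream Pipe object] + [LogStream Encoder object]
  take Pipe:  [Pipe object] + [Encoder object]
  take Encoder:  [object] + [Encoder object]
  take object:  [object] + [object]
MRO: SocketStream Serializer BinaryStream FileStream BaseModel Decoder Validator Model Writable LogStream Pipe Encoder object
Model is at position 7; next is Writable.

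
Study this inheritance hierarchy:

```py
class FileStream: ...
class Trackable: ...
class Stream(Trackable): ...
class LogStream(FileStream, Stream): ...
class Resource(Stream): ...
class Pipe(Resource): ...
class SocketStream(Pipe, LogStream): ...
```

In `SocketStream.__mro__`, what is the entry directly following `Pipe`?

Resource

L[SocketStream] = SocketStream + merge(L[Pipe], L[LogStream], [Pipe LogStream])
  take Pipe:  [Pipe Resource Stream Trackable object] + [LogStream FileStream Stream Trackable object] + [Pipe LogStream]
  take Resource:  [Resource Stream Trackable object] + [LogStream FileStream Stream Trackable object] + [LogStream]
  take LogStream:  [Stream Trackable object] + [LogStream FileStream Stream Trackable object] + [LogStream]
  take FileStream:  [Stream Trackable object] + [FileStream Stream Trackable object]
  take Stream:  [Stream Trackable object] + [Stream Trackable object]
  take Trackable:  [Trackable object] + [Trackable object]
  take object:  [object] + [object]
MRO: SocketStream Pipe Resource LogStream FileStream Stream Trackable object
Pipe is at position 1; next is Resource.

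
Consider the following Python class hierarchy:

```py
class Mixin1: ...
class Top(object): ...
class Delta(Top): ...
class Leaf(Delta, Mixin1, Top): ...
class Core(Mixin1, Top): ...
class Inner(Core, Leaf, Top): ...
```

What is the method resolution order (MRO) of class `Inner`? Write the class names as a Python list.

[Inner, Core, Leaf, Delta, Mixin1, Top, object]

L[Inner] = Inner + merge(L[Core], L[Leaf], L[Top], [Core Leaf Top])
  take Core:  [Core Mixin1 Top object] + [Leaf Delta Mixin1 Top object] + [Top object] + [Core Leaf Top]
  take Leaf:  [Mixin1 Top object] + [Leaf Delta Mixin1 Top object] + [Top object] + [Leaf Top]
  take Delta:  [Mixin1 Top object] + [Delta Mixin1 Top object] + [Top object] + [Top]
  take Mixin1:  [Mixin1 Top object] + [Mixin1 Top object] + [Top object] + [Top]
  take Top:  [Top object] + [Top object] + [Top object] + [Top]
  take object:  [object] + [object] + [object]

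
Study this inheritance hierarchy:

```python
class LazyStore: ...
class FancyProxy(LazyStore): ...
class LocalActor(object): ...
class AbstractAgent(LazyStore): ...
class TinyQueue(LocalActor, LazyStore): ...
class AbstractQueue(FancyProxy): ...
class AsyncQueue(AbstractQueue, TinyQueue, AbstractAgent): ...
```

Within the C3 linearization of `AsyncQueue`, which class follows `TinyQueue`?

L[AsyncQueue] = AsyncQueue + merge(L[AbstractQueue], L[TinyQueue], L[AbstractAgent], [AbstractQueue TinyQueue AbstractAgent])
  take AbstractQueue:  [AbstractQueue FancyProxy LazyStore object] + [TinyQueue LocalActor LazyStore object] + [AbstractAgent LazyStore object] + [AbstractQueue TinyQueue AbstractAgent]
  take FancyProxy:  [FancyProxy LazyStore object] + [TinyQueue LocalActor LazyStore object] + [AbstractAgent LazyStore object] + [TinyQueue AbstractAgent]
  take TinyQueue:  [LazyStore object] + [TinyQueue LocalActor LazyStore object] + [AbstractAgent LazyStore object] + [TinyQueue AbstractAgent]
  take LocalActor:  [LazyStore object] + [LocalActor LazyStore object] + [AbstractAgent LazyStore object] + [AbstractAgent]
  take AbstractAgent:  [LazyStore object] + [LazyStore object] + [AbstractAgent LazyStore object] + [AbstractAgent]
  take LazyStore:  [LazyStore object] + [LazyStore object] + [LazyStore object]
  take object:  [object] + [object] + [object]
MRO: AsyncQueue AbstractQueue FancyProxy TinyQueue LocalActor AbstractAgent LazyStore object
TinyQueue is at position 3; next is LocalActor.

LocalActor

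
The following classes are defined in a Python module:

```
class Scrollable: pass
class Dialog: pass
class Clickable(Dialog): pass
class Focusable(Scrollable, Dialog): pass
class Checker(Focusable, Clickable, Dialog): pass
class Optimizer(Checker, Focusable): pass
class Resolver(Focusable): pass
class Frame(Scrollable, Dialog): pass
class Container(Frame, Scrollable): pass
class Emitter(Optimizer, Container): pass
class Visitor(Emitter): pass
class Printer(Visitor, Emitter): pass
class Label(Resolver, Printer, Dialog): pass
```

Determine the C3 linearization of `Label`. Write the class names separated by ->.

L[Label] = Label + merge(L[Resolver], L[Printer], L[Dialog], [Resolver Printer Dialog])
  take Resolver:  [Resolver Focusable Scrollable Dialog object] + [Printer Visitor Emitter Optimizer Checker Focusable Container Frame Scrollable Clickable Dialog object] + [Dialog object] + [Resolver Printer Dialog]
  take Printer:  [Focusable Scrollable Dialog object] + [Printer Visitor Emitter Optimizer Checker Focusable Container Frame Scrollable Clickable Dialog object] + [Dialog object] + [Printer Dialog]
  take Visitor:  [Focusable Scrollable Dialog object] + [Visitor Emitter Optimizer Checker Focusable Container Frame Scrollable Clickable Dialog object] + [Dialog object] + [Dialog]
  take Emitter:  [Focusable Scrollable Dialog object] + [Emitter Optimizer Checker Focusable Container Frame Scrollable Clickable Dialog object] + [Dialog object] + [Dialog]
  take Optimizer:  [Focusable Scrollable Dialog object] + [Optimizer Checker Focusable Container Frame Scrollable Clickable Dialog object] + [Dialog object] + [Dialog]
  take Checker:  [Focusable Scrollable Dialog object] + [Checker Focusable Container Frame Scrollable Clickable Dialog object] + [Dialog object] + [Dialog]
  take Focusable:  [Focusable Scrollable Dialog object] + [Focusable Container Frame Scrollable Clickable Dialog object] + [Dialog object] + [Dialog]
  take Container:  [Scrollable Dialog object] + [Container Frame Scrollable Clickable Dialog object] + [Dialog object] + [Dialog]
  take Frame:  [Scrollable Dialog object] + [Frame Scrollable Clickable Dialog object] + [Dialog object] + [Dialog]
  take Scrollable:  [Scrollable Dialog object] + [Scrollable Clickable Dialog object] + [Dialog object] + [Dialog]
  take Clickable:  [Dialog object] + [Clickable Dialog object] + [Dialog object] + [Dialog]
  take Dialog:  [Dialog object] + [Dialog object] + [Dialog object] + [Dialog]
  take object:  [object] + [object] + [object]

Label -> Resolver -> Printer -> Visitor -> Emitter -> Optimizer -> Checker -> Focusable -> Container -> Frame -> Scrollable -> Clickable -> Dialog -> object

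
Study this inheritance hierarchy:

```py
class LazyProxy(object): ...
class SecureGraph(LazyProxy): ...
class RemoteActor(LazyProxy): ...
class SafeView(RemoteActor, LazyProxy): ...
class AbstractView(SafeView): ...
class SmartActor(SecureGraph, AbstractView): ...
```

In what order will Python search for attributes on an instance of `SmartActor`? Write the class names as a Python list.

[SmartActor, SecureGraph, AbstractView, SafeView, RemoteActor, LazyProxy, object]

L[SmartActor] = SmartActor + merge(L[SecureGraph], L[AbstractView], [SecureGraph AbstractView])
  take SecureGraph:  [SecureGraph LazyProxy object] + [AbstractView SafeView RemoteActor LazyProxy object] + [SecureGraph AbstractView]
  take AbstractView:  [LazyProxy object] + [AbstractView SafeView RemoteActor LazyProxy object] + [AbstractView]
  take SafeView:  [LazyProxy object] + [SafeView RemoteActor LazyProxy object]
  take RemoteActor:  [LazyProxy object] + [RemoteActor LazyProxy object]
  take LazyProxy:  [LazyProxy object] + [LazyProxy object]
  take object:  [object] + [object]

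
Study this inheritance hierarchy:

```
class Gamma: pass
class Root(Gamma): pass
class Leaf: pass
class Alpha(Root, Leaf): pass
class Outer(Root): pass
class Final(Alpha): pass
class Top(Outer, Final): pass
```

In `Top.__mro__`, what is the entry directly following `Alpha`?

Root

L[Top] = Top + merge(L[Outer], L[Final], [Outer Final])
  take Outer:  [Outer Root Gamma object] + [Final Alpha Root Gamma Leaf object] + [Outer Final]
  take Final:  [Root Gamma object] + [Final Alpha Root Gamma Leaf object] + [Final]
  take Alpha:  [Root Gamma object] + [Alpha Root Gamma Leaf object]
  take Root:  [Root Gamma object] + [Root Gamma Leaf object]
  take Gamma:  [Gamma object] + [Gamma Leaf object]
  take Leaf:  [object] + [Leaf object]
  take object:  [object] + [object]
MRO: Top Outer Final Alpha Root Gamma Leaf object
Alpha is at position 3; next is Root.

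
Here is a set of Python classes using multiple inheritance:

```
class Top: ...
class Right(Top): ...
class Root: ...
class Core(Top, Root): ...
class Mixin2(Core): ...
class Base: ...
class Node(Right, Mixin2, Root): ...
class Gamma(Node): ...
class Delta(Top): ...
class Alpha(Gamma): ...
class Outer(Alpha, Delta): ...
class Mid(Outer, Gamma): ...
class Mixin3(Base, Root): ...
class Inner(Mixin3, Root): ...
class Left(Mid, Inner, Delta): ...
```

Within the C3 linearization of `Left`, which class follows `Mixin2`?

Core

L[Left] = Left + merge(L[Mid], L[Inner], L[Delta], [Mid Inner Delta])
  take Mid:  [Mid Outer Alpha Gamma Node Right Mixin2 Core Delta Top Root object] + [Inner Mixin3 Base Root object] + [Delta Top object] + [Mid Inner Delta]
  take Outer:  [Outer Alpha Gamma Node Right Mixin2 Core Delta Top Root object] + [Inner Mixin3 Base Root object] + [Delta Top object] + [Inner Delta]
  take Alpha:  [Alpha Gamma Node Right Mixin2 Core Delta Top Root object] + [Inner Mixin3 Base Root object] + [Delta Top object] + [Inner Delta]
  take Gamma:  [Gamma Node Right Mixin2 Core Delta Top Root object] + [Inner Mixin3 Base Root object] + [Delta Top object] + [Inner Delta]
  take Node:  [Node Right Mixin2 Core Delta Top Root object] + [Inner Mixin3 Base Root object] + [Delta Top object] + [Inner Delta]
  take Right:  [Right Mixin2 Core Delta Top Root object] + [Inner Mixin3 Base Root object] + [Delta Top object] + [Inner Delta]
  take Mixin2:  [Mixin2 Core Delta Top Root object] + [Inner Mixin3 Base Root object] + [Delta Top object] + [Inner Delta]
  take Core:  [Core Delta Top Root object] + [Inner Mixin3 Base Root object] + [Delta Top object] + [Inner Delta]
  take Inner:  [Delta Top Root object] + [Inner Mixin3 Base Root object] + [Delta Top object] + [Inner Delta]
  take Delta:  [Delta Top Root object] + [Mixin3 Base Root object] + [Delta Top object] + [Delta]
  take Top:  [Top Root object] + [Mixin3 Base Root object] + [Top object]
  take Mixin3:  [Root object] + [Mixin3 Base Root object] + [object]
  take Base:  [Root object] + [Base Root object] + [object]
  take Root:  [Root object] + [Root object] + [object]
  take object:  [object] + [object] + [object]
MRO: Left Mid Outer Alpha Gamma Node Right Mixin2 Core Inner Delta Top Mixin3 Base Root object
Mixin2 is at position 7; next is Core.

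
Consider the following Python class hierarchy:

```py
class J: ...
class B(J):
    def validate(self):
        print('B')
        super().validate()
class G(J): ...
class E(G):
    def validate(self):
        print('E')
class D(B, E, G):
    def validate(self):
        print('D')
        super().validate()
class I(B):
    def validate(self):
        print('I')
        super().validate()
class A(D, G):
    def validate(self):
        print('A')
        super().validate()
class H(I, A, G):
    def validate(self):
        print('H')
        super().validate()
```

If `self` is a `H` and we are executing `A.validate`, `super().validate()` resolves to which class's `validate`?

D

L[H] = H + merge(L[I], L[A], L[G], [I A G])
  take I:  [I B J object] + [A D B E G J object] + [G J object] + [I A G]
  take A:  [B J object] + [A D B E G J object] + [G J object] + [A G]
  take D:  [B J object] + [D B E G J object] + [G J object] + [G]
  take B:  [B J object] + [B E G J object] + [G J object] + [G]
  take E:  [J object] + [E G J object] + [G J object] + [G]
  take G:  [J object] + [G J object] + [G J object] + [G]
  take J:  [J object] + [J object] + [J object]
  take object:  [object] + [object] + [object]
MRO: H I A D B E G J object
super() in A.validate on a H instance goes to the class after A in H's MRO: D.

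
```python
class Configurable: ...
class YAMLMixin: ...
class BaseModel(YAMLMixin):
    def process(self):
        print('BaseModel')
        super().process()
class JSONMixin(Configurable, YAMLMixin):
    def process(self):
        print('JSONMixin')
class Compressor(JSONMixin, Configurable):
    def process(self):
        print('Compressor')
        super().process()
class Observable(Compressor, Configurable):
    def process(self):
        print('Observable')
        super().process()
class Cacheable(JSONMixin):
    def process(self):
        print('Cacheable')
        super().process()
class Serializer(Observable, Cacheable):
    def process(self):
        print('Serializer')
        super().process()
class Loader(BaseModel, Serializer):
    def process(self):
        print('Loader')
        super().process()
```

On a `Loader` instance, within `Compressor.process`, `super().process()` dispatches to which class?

L[Loader] = Loader + merge(L[BaseModel], L[Serializer], [BaseModel Serializer])
  take BaseModel:  [BaseModel YAMLMixin object] + [Serializer Observable Compressor Cacheable JSONMixin Configurable YAMLMixin object] + [BaseModel Serializer]
  take Serializer:  [YAMLMixin object] + [Serializer Observable Compressor Cacheable JSONMixin Configurable YAMLMixin object] + [Serializer]
  take Observable:  [YAMLMixin object] + [Observable Compressor Cacheable JSONMixin Configurable YAMLMixin object]
  take Compressor:  [YAMLMixin object] + [Compressor Cacheable JSONMixin Configurable YAMLMixin object]
  take Cacheable:  [YAMLMixin object] + [Cacheable JSONMixin Configurable YAMLMixin object]
  take JSONMixin:  [YAMLMixin object] + [JSONMixin Configurable YAMLMixin object]
  take Configurable:  [YAMLMixin object] + [Configurable YAMLMixin object]
  take YAMLMixin:  [YAMLMixin object] + [YAMLMixin object]
  take object:  [object] + [object]
MRO: Loader BaseModel Serializer Observable Compressor Cacheable JSONMixin Configurable YAMLMixin object
super() in Compressor.process on a Loader instance goes to the class after Compressor in Loader's MRO: Cacheable.

Cacheable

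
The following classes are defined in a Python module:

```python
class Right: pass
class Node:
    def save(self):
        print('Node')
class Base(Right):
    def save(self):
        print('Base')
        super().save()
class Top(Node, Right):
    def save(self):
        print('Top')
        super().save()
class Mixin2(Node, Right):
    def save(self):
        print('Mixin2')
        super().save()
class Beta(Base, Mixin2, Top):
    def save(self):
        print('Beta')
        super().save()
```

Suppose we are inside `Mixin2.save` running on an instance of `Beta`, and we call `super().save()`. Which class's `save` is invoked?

L[Beta] = Beta + merge(L[Base], L[Mixin2], L[Top], [Base Mixin2 Top])
  take Base:  [Base Right object] + [Mixin2 Node Right object] + [Top Node Right object] + [Base Mixin2 Top]
  take Mixin2:  [Right object] + [Mixin2 Node Right object] + [Top Node Right object] + [Mixin2 Top]
  take Top:  [Right object] + [Node Right object] + [Top Node Right object] + [Top]
  take Node:  [Right object] + [Node Right object] + [Node Right object]
  take Right:  [Right object] + [Right object] + [Right object]
  take object:  [object] + [object] + [object]
MRO: Beta Base Mixin2 Top Node Right object
super() in Mixin2.save on a Beta instance goes to the class after Mixin2 in Beta's MRO: Top.

Top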